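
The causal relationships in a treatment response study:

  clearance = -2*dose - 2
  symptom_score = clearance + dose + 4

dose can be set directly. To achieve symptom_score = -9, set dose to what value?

dose = 11

Substituting into the symptom_score equation gives symptom_score = -dose + 2.
Solve -dose + 2 = -9: dose = (-9 - 2) / -1 = 11.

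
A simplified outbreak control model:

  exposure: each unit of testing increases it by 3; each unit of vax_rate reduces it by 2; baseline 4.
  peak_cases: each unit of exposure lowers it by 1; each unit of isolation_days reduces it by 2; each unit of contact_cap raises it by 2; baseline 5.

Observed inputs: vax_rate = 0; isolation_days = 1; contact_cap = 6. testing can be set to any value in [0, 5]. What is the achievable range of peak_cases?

Substituting into the exposure equation gives exposure = 3*testing + 4.
So peak_cases = -3*testing + 11.
Linear in testing, so extremes are at the endpoints: testing = 0 gives peak_cases = 11; testing = 5 gives peak_cases = -4.

-4 to 11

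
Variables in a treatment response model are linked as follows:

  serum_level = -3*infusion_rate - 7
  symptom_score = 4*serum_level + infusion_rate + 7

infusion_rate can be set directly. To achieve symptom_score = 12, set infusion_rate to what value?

infusion_rate = -3

Substituting into the symptom_score equation gives symptom_score = -11*infusion_rate - 21.
Solve -11*infusion_rate - 21 = 12: infusion_rate = (12 + 21) / -11 = -3.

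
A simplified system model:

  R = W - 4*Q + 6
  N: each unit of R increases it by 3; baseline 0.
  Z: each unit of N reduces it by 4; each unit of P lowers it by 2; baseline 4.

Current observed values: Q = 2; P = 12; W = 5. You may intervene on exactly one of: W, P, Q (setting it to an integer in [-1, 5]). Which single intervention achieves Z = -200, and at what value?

set Q = -1

Intervening on W: Z = -12*W + 4. Reaching -200 requires W = 17, outside [-1, 5].
Intervening on P: Z = -2*P - 32. Reaching -200 requires P = 84, outside [-1, 5].
Intervening on Q: with other inputs at their observed values, Z = 48*Q - 152. Solving for -200 gives Q = -1, within [-1, 5].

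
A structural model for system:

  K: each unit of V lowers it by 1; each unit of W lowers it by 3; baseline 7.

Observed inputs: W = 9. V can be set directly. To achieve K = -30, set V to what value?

V = 10

Substituting into the K equation gives K = -V - 20.
Solve -V - 20 = -30: V = (-30 + 20) / -1 = 10.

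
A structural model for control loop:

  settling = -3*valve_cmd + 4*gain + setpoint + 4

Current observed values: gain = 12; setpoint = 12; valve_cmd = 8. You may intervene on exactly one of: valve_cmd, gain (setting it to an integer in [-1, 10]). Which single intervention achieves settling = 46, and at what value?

Intervening on valve_cmd: with other inputs at their observed values, settling = -3*valve_cmd + 64. Solving for 46 gives valve_cmd = 6, within [-1, 10].
Intervening on gain: settling = 4*gain - 8. Reaching 46 requires gain = 27/2, not an integer.

set valve_cmd = 6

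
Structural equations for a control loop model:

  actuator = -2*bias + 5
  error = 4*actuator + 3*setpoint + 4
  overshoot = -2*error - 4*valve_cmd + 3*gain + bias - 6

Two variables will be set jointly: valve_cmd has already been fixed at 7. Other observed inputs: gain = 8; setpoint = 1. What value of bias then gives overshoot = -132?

bias = -4

With valve_cmd held at 7:
Substituting into the error equation gives error = -8*bias + 27.
Substituting into the overshoot equation gives overshoot = 17*bias - 64.
Solve 17*bias - 64 = -132: bias = (-132 + 64) / 17 = -4.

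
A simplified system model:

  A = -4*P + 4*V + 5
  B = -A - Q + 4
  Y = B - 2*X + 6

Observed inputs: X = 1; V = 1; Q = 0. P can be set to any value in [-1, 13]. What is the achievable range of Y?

-5 to 51

Substituting into the A equation gives A = -4*P + 9.
Substituting into the B equation gives B = 4*P - 5.
Substituting into the Y equation gives Y = 4*P - 1.
Linear in P, so extremes are at the endpoints: P = -1 gives Y = -5; P = 13 gives Y = 51.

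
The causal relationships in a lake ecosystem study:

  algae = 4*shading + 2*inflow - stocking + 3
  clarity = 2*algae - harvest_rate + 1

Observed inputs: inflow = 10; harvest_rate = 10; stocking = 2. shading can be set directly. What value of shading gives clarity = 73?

Substituting into the algae equation gives algae = 4*shading + 21.
Substituting into the clarity equation gives clarity = 8*shading + 33.
Solve 8*shading + 33 = 73: shading = (73 - 33) / 8 = 5.

shading = 5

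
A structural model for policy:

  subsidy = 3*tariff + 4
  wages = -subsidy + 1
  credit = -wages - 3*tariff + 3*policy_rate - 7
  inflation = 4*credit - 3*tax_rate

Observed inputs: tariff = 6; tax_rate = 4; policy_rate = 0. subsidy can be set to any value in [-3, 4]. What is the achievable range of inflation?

-128 to -100

Intervening on subsidy fixes its value directly, overriding its dependence on tariff.
Substituting into the credit equation gives credit = subsidy - 26.
Substituting into the inflation equation gives inflation = 4*subsidy - 116.
Linear in subsidy, so extremes are at the endpoints: subsidy = -3 gives inflation = -128; subsidy = 4 gives inflation = -100.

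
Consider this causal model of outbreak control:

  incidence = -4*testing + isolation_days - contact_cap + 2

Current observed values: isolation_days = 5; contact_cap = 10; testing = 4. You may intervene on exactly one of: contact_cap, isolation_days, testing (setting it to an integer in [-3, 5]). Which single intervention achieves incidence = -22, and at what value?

Intervening on contact_cap: incidence = -contact_cap - 9. Reaching -22 requires contact_cap = 13, outside [-3, 5].
Intervening on isolation_days: with other inputs at their observed values, incidence = isolation_days - 24. Solving for -22 gives isolation_days = 2, within [-3, 5].
Intervening on testing: incidence = -4*testing - 3. Reaching -22 requires testing = 19/4, not an integer.

set isolation_days = 2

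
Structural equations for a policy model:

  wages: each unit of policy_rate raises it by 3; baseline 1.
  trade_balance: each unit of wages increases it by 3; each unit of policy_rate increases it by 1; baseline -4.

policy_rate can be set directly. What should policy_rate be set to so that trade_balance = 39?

Substituting into the trade_balance equation gives trade_balance = 10*policy_rate - 1.
Solve 10*policy_rate - 1 = 39: policy_rate = (39 + 1) / 10 = 4.

policy_rate = 4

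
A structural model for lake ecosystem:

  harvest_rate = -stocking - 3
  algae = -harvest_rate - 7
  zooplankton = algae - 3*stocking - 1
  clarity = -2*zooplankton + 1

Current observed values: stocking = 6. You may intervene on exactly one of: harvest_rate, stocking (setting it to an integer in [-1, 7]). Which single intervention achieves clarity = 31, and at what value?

set stocking = 5

Intervening on harvest_rate: clarity = 2*harvest_rate + 53. Reaching 31 requires harvest_rate = -11, outside [-1, 7].
Intervening on stocking: with other inputs at their observed values, clarity = 4*stocking + 11. Solving for 31 gives stocking = 5, within [-1, 7].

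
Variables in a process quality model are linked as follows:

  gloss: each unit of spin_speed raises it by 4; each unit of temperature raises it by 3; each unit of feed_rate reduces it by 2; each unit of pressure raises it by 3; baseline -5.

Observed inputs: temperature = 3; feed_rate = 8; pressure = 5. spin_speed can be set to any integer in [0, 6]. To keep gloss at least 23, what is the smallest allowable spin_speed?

Substituting into the gloss equation gives gloss = 4*spin_speed + 3.
Require 4*spin_speed + 3 ≥ 23, so spin_speed ≥ 5.
The smallest integer in [0, 6] satisfying this is 5.

spin_speed = 5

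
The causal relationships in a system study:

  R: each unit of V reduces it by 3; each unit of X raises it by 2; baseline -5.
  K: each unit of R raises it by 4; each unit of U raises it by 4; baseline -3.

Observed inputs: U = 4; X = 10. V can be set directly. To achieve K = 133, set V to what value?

Substituting into the R equation gives R = -3*V + 15.
This gives K = -12*V + 73.
Solve -12*V + 73 = 133: V = (133 - 73) / -12 = -5.

V = -5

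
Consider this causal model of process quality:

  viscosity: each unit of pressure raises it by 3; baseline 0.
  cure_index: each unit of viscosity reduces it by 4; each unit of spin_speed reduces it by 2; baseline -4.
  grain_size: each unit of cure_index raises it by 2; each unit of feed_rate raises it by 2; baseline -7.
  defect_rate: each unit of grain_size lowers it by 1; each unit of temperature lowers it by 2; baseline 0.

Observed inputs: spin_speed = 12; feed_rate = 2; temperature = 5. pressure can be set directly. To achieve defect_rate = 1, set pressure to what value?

Substituting into the cure_index equation gives cure_index = -12*pressure - 28.
Substituting into the grain_size equation gives grain_size = -24*pressure - 59.
Substituting into the defect_rate equation gives defect_rate = 24*pressure + 49.
Solve 24*pressure + 49 = 1: pressure = (1 - 49) / 24 = -2.

pressure = -2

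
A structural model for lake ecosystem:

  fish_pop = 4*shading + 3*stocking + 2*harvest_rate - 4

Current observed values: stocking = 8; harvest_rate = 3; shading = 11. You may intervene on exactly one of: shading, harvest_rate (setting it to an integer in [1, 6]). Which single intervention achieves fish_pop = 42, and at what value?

Intervening on shading: with other inputs at their observed values, fish_pop = 4*shading + 26. Solving for 42 gives shading = 4, within [1, 6].
Intervening on harvest_rate: fish_pop = 2*harvest_rate + 64. Reaching 42 requires harvest_rate = -11, outside [1, 6].

set shading = 4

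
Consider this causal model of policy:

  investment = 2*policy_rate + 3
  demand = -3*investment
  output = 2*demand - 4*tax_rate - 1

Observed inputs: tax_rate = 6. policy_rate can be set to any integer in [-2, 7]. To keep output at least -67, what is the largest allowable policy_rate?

Substituting into the demand equation gives demand = -6*policy_rate - 9.
Substituting into the output equation gives output = -12*policy_rate - 43.
Require -12*policy_rate - 43 ≥ -67, so policy_rate ≤ 2.
The largest integer in [-2, 7] satisfying this is 2.

policy_rate = 2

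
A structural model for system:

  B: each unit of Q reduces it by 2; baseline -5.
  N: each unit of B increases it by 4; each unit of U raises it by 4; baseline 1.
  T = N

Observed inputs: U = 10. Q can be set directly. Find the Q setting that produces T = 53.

Substituting into the N equation gives N = -8*Q + 21.
Substituting into the T equation gives T = -8*Q + 21.
Solve -8*Q + 21 = 53: Q = (53 - 21) / -8 = -4.

Q = -4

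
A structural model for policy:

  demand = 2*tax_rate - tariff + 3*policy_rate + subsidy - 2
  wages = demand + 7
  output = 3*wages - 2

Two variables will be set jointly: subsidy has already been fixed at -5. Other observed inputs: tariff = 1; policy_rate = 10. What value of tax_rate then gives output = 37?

tax_rate = -8

With subsidy held at -5:
Substituting into the demand equation gives demand = 2*tax_rate + 22.
Substituting into the wages equation gives wages = 2*tax_rate + 29.
Substituting into the output equation gives output = 6*tax_rate + 85.
Solve 6*tax_rate + 85 = 37: tax_rate = (37 - 85) / 6 = -8.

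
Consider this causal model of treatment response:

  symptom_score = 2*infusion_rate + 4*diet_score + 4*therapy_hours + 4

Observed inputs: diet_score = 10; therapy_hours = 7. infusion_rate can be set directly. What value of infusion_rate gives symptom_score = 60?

Substituting into the symptom_score equation gives symptom_score = 2*infusion_rate + 72.
Solve 2*infusion_rate + 72 = 60: infusion_rate = (60 - 72) / 2 = -6.

infusion_rate = -6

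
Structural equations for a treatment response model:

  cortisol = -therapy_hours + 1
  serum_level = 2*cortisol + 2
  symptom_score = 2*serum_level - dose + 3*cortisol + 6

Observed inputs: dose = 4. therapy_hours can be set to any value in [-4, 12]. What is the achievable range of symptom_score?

Substituting into the serum_level equation gives serum_level = -2*therapy_hours + 4.
Substituting into the symptom_score equation gives symptom_score = -7*therapy_hours + 13.
Linear in therapy_hours, so extremes are at the endpoints: therapy_hours = -4 gives symptom_score = 41; therapy_hours = 12 gives symptom_score = -71.

-71 to 41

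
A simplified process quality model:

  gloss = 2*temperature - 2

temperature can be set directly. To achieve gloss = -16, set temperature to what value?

temperature = -7

Solve 2*temperature - 2 = -16: temperature = (-16 + 2) / 2 = -7.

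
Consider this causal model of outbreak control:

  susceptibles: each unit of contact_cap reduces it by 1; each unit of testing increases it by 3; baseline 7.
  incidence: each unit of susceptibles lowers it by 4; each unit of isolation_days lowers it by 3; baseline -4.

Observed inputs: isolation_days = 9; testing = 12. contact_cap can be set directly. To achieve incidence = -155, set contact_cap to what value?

Substituting into the susceptibles equation gives susceptibles = -contact_cap + 43.
Substituting into the incidence equation gives incidence = 4*contact_cap - 203.
Solve 4*contact_cap - 203 = -155: contact_cap = (-155 + 203) / 4 = 12.

contact_cap = 12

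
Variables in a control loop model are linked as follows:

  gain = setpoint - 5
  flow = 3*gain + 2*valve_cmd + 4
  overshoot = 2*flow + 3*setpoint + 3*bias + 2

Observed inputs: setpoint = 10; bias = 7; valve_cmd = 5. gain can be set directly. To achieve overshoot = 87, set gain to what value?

gain = 1

Intervening on gain fixes its value directly, overriding its dependence on setpoint.
Substituting into the flow equation gives flow = 3*gain + 14.
So overshoot = 6*gain + 81.
Solve 6*gain + 81 = 87: gain = (87 - 81) / 6 = 1.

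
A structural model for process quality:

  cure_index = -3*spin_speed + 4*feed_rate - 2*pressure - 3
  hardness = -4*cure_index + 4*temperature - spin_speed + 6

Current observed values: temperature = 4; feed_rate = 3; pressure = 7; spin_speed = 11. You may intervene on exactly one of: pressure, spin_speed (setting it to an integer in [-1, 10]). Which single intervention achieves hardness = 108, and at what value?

Intervening on pressure: hardness = 8*pressure + 107. Reaching 108 requires pressure = 1/8, not an integer.
Intervening on spin_speed: with other inputs at their observed values, hardness = 11*spin_speed + 42. Solving for 108 gives spin_speed = 6, within [-1, 10].

set spin_speed = 6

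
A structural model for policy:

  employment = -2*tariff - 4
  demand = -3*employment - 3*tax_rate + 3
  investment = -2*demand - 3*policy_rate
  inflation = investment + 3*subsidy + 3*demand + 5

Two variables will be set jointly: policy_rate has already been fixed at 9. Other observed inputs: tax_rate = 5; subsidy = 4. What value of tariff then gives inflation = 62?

With policy_rate held at 9:
Substituting into the demand equation gives demand = 6*tariff.
investment becomes -12*tariff - 27.
inflation becomes 6*tariff - 10.
Solve 6*tariff - 10 = 62: tariff = (62 + 10) / 6 = 12.

tariff = 12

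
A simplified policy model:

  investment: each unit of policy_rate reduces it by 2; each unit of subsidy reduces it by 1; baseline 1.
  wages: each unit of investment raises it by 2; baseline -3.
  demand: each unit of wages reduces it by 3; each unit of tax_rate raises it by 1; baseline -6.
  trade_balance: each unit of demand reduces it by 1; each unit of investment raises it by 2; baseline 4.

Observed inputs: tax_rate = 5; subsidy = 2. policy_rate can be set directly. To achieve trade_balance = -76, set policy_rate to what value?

Substituting into the investment equation gives investment = -2*policy_rate - 1.
So wages = -4*policy_rate - 5.
Substituting into the demand equation gives demand = 12*policy_rate + 14.
This gives trade_balance = -16*policy_rate - 12.
Solve -16*policy_rate - 12 = -76: policy_rate = (-76 + 12) / -16 = 4.

policy_rate = 4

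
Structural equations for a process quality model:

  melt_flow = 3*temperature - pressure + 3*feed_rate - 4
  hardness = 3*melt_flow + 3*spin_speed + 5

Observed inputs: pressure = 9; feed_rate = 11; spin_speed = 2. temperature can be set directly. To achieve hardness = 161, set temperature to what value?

temperature = 10

Substituting into the melt_flow equation gives melt_flow = 3*temperature + 20.
hardness becomes 9*temperature + 71.
Solve 9*temperature + 71 = 161: temperature = (161 - 71) / 9 = 10.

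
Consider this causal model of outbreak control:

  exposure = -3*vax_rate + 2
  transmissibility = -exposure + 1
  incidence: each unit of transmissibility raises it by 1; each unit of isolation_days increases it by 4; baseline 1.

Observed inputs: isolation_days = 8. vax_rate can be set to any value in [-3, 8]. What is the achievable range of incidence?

Substituting into the transmissibility equation gives transmissibility = 3*vax_rate - 1.
This gives incidence = 3*vax_rate + 32.
Linear in vax_rate, so extremes are at the endpoints: vax_rate = -3 gives incidence = 23; vax_rate = 8 gives incidence = 56.

23 to 56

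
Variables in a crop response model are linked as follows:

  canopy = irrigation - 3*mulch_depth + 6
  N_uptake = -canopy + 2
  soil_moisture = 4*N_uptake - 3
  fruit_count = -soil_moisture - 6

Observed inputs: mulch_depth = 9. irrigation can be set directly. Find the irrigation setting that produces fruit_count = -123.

Substituting into the canopy equation gives canopy = irrigation - 21.
Substituting into the N_uptake equation gives N_uptake = -irrigation + 23.
Substituting into the soil_moisture equation gives soil_moisture = -4*irrigation + 89.
So fruit_count = 4*irrigation - 95.
Solve 4*irrigation - 95 = -123: irrigation = (-123 + 95) / 4 = -7.

irrigation = -7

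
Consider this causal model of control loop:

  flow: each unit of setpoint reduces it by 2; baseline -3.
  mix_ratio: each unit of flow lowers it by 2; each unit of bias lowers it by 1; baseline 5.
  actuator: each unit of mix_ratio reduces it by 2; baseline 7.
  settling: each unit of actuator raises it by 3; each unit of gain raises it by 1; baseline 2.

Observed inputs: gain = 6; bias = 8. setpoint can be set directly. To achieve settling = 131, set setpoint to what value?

Substituting into the mix_ratio equation gives mix_ratio = 4*setpoint + 3.
This gives actuator = -8*setpoint + 1.
Substituting into the settling equation gives settling = -24*setpoint + 11.
Solve -24*setpoint + 11 = 131: setpoint = (131 - 11) / -24 = -5.

setpoint = -5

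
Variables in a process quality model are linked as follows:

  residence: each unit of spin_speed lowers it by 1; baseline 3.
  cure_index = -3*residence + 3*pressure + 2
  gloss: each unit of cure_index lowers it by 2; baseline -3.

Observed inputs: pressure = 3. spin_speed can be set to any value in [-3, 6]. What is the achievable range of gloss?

Substituting into the cure_index equation gives cure_index = 3*spin_speed + 2.
Substituting into the gloss equation gives gloss = -6*spin_speed - 7.
Linear in spin_speed, so extremes are at the endpoints: spin_speed = -3 gives gloss = 11; spin_speed = 6 gives gloss = -43.

-43 to 11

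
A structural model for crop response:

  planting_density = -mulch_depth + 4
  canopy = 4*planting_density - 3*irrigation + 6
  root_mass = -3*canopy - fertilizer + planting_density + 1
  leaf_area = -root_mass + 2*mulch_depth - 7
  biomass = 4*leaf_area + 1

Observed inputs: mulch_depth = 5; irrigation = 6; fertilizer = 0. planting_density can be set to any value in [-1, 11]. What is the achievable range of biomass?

-179 to 349

Intervening on planting_density fixes its value directly, overriding its dependence on mulch_depth.
Substituting into the canopy equation gives canopy = 4*planting_density - 12.
Substituting into the root_mass equation gives root_mass = -11*planting_density + 37.
Substituting into the leaf_area equation gives leaf_area = 11*planting_density - 34.
Substituting into the biomass equation gives biomass = 44*planting_density - 135.
Linear in planting_density, so extremes are at the endpoints: planting_density = -1 gives biomass = -179; planting_density = 11 gives biomass = 349.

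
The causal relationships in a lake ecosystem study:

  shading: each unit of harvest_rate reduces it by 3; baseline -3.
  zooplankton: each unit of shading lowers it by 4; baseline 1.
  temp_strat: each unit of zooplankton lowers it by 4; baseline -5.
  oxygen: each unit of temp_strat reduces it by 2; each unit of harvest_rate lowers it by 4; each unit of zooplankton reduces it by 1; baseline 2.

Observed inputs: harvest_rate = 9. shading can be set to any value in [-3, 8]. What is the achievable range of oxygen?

-241 to 67

Intervening on shading fixes its value directly, overriding its dependence on harvest_rate.
Substituting into the temp_strat equation gives temp_strat = 16*shading - 9.
Substituting into the oxygen equation gives oxygen = -28*shading - 17.
Linear in shading, so extremes are at the endpoints: shading = -3 gives oxygen = 67; shading = 8 gives oxygen = -241.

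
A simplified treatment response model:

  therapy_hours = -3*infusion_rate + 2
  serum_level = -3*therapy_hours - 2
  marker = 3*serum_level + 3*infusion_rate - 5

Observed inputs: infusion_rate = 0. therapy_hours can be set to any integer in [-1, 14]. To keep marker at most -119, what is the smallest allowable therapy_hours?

Intervening on therapy_hours fixes its value directly, overriding its dependence on infusion_rate.
Substituting into the marker equation gives marker = -9*therapy_hours - 11.
Require -9*therapy_hours - 11 ≤ -119, so therapy_hours ≥ 12.
The smallest integer in [-1, 14] satisfying this is 12.

therapy_hours = 12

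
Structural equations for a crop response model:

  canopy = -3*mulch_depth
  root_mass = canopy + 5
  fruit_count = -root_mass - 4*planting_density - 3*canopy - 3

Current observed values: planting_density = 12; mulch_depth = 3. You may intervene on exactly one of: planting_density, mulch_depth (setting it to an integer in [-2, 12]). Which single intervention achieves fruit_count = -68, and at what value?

Intervening on planting_density: fruit_count = -4*planting_density + 28. Reaching -68 requires planting_density = 24, outside [-2, 12].
Intervening on mulch_depth: with other inputs at their observed values, fruit_count = 12*mulch_depth - 56. Solving for -68 gives mulch_depth = -1, within [-2, 12].

set mulch_depth = -1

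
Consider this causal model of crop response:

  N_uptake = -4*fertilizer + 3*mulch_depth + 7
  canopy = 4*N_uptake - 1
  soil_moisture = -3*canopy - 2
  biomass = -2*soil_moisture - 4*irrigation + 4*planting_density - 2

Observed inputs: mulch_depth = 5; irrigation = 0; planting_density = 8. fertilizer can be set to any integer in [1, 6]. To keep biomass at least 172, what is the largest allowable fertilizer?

Substituting into the N_uptake equation gives N_uptake = -4*fertilizer + 22.
Substituting into the canopy equation gives canopy = -16*fertilizer + 87.
Substituting into the soil_moisture equation gives soil_moisture = 48*fertilizer - 263.
So biomass = -96*fertilizer + 556.
Require -96*fertilizer + 556 ≥ 172, so fertilizer ≤ 4.
The largest integer in [1, 6] satisfying this is 4.

fertilizer = 4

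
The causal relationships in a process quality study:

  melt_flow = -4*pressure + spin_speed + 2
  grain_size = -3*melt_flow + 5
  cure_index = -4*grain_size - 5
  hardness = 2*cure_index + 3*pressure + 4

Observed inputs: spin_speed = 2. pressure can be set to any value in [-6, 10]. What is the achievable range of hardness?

Substituting into the melt_flow equation gives melt_flow = -4*pressure + 4.
So grain_size = 12*pressure - 7.
Substituting into the cure_index equation gives cure_index = -48*pressure + 23.
Substituting into the hardness equation gives hardness = -93*pressure + 50.
Linear in pressure, so extremes are at the endpoints: pressure = -6 gives hardness = 608; pressure = 10 gives hardness = -880.

-880 to 608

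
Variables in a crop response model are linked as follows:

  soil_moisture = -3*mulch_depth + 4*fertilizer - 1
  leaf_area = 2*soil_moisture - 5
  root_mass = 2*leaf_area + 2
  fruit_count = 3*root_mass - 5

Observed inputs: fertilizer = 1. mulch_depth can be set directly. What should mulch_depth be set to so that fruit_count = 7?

mulch_depth = 0

Substituting into the soil_moisture equation gives soil_moisture = -3*mulch_depth + 3.
Substituting into the leaf_area equation gives leaf_area = -6*mulch_depth + 1.
Substituting into the root_mass equation gives root_mass = -12*mulch_depth + 4.
This gives fruit_count = -36*mulch_depth + 7.
Solve -36*mulch_depth + 7 = 7: mulch_depth = (7 - 7) / -36 = 0.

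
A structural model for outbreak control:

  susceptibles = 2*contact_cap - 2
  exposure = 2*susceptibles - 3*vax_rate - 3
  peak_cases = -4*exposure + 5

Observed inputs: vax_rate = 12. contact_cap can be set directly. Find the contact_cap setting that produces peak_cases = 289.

Substituting into the exposure equation gives exposure = 4*contact_cap - 43.
Substituting into the peak_cases equation gives peak_cases = -16*contact_cap + 177.
Solve -16*contact_cap + 177 = 289: contact_cap = (289 - 177) / -16 = -7.

contact_cap = -7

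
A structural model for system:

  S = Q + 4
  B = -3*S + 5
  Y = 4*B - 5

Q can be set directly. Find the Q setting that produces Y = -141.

Q = 9

Substituting into the B equation gives B = -3*Q - 7.
Substituting into the Y equation gives Y = -12*Q - 33.
Solve -12*Q - 33 = -141: Q = (-141 + 33) / -12 = 9.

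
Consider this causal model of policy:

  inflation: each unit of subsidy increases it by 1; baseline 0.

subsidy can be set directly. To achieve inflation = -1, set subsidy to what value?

subsidy = -1

Solve subsidy = -1: subsidy = -1 / 1 = -1.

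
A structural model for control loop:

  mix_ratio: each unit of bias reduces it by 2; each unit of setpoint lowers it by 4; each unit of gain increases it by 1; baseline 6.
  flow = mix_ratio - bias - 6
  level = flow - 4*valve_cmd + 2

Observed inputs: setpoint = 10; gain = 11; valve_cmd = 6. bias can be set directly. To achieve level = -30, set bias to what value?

bias = -7

Substituting into the mix_ratio equation gives mix_ratio = -2*bias - 23.
Substituting into the flow equation gives flow = -3*bias - 29.
Substituting into the level equation gives level = -3*bias - 51.
Solve -3*bias - 51 = -30: bias = (-30 + 51) / -3 = -7.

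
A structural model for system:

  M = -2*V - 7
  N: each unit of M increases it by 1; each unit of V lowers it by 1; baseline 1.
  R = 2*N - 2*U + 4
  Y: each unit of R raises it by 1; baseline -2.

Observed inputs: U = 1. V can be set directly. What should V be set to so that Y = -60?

V = 8

Substituting into the N equation gives N = -3*V - 6.
R becomes -6*V - 10.
So Y = -6*V - 12.
Solve -6*V - 12 = -60: V = (-60 + 12) / -6 = 8.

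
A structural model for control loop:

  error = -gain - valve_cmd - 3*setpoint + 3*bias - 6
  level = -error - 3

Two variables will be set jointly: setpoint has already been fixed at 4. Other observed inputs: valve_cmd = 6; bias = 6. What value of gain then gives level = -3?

gain = -6

With setpoint held at 4:
Substituting into the error equation gives error = -gain - 6.
level becomes gain + 3.
Solve gain + 3 = -3: gain = (-3 - 3) / 1 = -6.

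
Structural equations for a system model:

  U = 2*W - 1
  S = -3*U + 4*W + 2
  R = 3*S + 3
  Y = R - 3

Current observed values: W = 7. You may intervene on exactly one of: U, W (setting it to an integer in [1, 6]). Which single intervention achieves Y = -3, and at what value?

set W = 3

Intervening on U: Y = -9*U + 90. Reaching -3 requires U = 31/3, not an integer.
Intervening on W: with other inputs at their observed values, Y = -6*W + 15. Solving for -3 gives W = 3, within [1, 6].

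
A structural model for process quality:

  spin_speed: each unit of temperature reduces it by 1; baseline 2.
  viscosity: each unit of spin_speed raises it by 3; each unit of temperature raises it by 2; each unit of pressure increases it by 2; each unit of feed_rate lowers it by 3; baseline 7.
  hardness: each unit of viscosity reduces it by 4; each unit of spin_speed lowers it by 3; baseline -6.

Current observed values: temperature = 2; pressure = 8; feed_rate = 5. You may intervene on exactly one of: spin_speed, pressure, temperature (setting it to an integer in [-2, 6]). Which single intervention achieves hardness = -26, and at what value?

set temperature = 6

Intervening on spin_speed: hardness = -15*spin_speed - 54. Reaching -26 requires spin_speed = -28/15, not an integer.
Intervening on pressure: hardness = -8*pressure + 10. Reaching -26 requires pressure = 9/2, not an integer.
Intervening on temperature: with other inputs at their observed values, hardness = 7*temperature - 68. Solving for -26 gives temperature = 6, within [-2, 6].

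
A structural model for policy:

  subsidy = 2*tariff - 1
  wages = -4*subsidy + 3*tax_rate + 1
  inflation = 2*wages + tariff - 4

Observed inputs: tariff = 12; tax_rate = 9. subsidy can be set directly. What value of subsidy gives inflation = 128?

Intervening on subsidy fixes its value directly, overriding its dependence on tariff.
Substituting into the wages equation gives wages = -4*subsidy + 28.
inflation becomes -8*subsidy + 64.
Solve -8*subsidy + 64 = 128: subsidy = (128 - 64) / -8 = -8.

subsidy = -8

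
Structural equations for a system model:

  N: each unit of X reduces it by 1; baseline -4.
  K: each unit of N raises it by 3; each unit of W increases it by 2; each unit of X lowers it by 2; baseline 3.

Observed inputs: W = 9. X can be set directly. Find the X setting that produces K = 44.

X = -7

Substituting into the K equation gives K = -5*X + 9.
Solve -5*X + 9 = 44: X = (44 - 9) / -5 = -7.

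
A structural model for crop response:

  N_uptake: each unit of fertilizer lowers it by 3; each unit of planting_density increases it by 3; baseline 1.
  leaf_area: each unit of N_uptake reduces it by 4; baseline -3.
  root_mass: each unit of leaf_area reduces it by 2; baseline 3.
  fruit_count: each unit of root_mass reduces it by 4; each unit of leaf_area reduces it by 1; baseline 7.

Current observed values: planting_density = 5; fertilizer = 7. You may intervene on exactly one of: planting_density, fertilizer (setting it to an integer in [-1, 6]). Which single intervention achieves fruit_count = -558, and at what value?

Intervening on planting_density: fruit_count = -84*planting_density + 534. Reaching -558 requires planting_density = 13, outside [-1, 6].
Intervening on fertilizer: with other inputs at their observed values, fruit_count = 84*fertilizer - 474. Solving for -558 gives fertilizer = -1, within [-1, 6].

set fertilizer = -1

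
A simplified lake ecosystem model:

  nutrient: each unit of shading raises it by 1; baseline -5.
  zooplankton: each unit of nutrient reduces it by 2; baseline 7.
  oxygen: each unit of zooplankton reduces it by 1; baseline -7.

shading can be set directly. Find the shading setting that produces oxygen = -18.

Substituting into the zooplankton equation gives zooplankton = -2*shading + 17.
Substituting into the oxygen equation gives oxygen = 2*shading - 24.
Solve 2*shading - 24 = -18: shading = (-18 + 24) / 2 = 3.

shading = 3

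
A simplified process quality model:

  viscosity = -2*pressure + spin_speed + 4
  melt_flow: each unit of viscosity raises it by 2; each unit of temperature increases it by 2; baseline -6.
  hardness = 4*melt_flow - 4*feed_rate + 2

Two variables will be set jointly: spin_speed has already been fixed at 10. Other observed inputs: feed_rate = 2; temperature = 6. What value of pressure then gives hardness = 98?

pressure = 2

With spin_speed held at 10:
Substituting into the viscosity equation gives viscosity = -2*pressure + 14.
Substituting into the melt_flow equation gives melt_flow = -4*pressure + 34.
Substituting into the hardness equation gives hardness = -16*pressure + 130.
Solve -16*pressure + 130 = 98: pressure = (98 - 130) / -16 = 2.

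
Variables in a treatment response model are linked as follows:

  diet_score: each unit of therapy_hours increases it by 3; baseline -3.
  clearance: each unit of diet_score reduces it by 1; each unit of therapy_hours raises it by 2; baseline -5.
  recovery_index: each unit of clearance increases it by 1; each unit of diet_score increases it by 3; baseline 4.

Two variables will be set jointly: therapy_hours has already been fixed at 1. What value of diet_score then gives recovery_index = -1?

diet_score = -1

With therapy_hours held at 1:
Intervening on diet_score fixes its value directly, overriding its dependence on therapy_hours.
Substituting into the clearance equation gives clearance = -diet_score - 3.
This gives recovery_index = 2*diet_score + 1.
Solve 2*diet_score + 1 = -1: diet_score = (-1 - 1) / 2 = -1.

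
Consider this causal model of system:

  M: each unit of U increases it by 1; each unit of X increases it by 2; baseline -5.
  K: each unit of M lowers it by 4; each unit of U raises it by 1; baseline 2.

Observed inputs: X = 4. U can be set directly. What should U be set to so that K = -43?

Substituting into the M equation gives M = U + 3.
So K = -3*U - 10.
Solve -3*U - 10 = -43: U = (-43 + 10) / -3 = 11.

U = 11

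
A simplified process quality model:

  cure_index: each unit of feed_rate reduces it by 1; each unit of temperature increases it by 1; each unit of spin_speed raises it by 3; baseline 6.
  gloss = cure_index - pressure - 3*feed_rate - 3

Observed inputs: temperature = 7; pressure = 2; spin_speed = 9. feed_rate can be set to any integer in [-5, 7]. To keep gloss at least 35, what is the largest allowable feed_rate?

feed_rate = 0

Substituting into the cure_index equation gives cure_index = -feed_rate + 40.
Substituting into the gloss equation gives gloss = -4*feed_rate + 35.
Require -4*feed_rate + 35 ≥ 35, so feed_rate ≤ 0.
The largest integer in [-5, 7] satisfying this is 0.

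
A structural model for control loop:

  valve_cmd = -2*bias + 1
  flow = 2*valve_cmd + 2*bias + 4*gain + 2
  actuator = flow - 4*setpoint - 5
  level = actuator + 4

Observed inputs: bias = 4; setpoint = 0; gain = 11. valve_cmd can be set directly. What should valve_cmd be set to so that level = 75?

Intervening on valve_cmd fixes its value directly, overriding its dependence on bias.
Substituting into the flow equation gives flow = 2*valve_cmd + 54.
Substituting into the actuator equation gives actuator = 2*valve_cmd + 49.
Substituting into the level equation gives level = 2*valve_cmd + 53.
Solve 2*valve_cmd + 53 = 75: valve_cmd = (75 - 53) / 2 = 11.

valve_cmd = 11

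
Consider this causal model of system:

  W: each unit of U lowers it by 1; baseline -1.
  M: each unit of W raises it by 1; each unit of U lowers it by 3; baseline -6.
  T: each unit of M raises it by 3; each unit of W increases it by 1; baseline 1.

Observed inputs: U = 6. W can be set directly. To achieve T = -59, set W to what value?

Intervening on W fixes its value directly, overriding its dependence on U.
Substituting into the M equation gives M = W - 24.
T becomes 4*W - 71.
Solve 4*W - 71 = -59: W = (-59 + 71) / 4 = 3.

W = 3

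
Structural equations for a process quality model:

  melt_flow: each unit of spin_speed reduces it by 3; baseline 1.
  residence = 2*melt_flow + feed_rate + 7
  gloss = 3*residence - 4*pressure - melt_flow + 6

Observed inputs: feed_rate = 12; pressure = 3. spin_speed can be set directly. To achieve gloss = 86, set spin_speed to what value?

Substituting into the residence equation gives residence = -6*spin_speed + 21.
gloss becomes -15*spin_speed + 56.
Solve -15*spin_speed + 56 = 86: spin_speed = (86 - 56) / -15 = -2.

spin_speed = -2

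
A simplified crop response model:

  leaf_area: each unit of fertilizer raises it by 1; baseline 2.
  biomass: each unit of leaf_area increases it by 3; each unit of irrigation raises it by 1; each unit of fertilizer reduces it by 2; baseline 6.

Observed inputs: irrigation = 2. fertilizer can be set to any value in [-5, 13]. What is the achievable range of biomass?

Substituting into the biomass equation gives biomass = fertilizer + 14.
Linear in fertilizer, so extremes are at the endpoints: fertilizer = -5 gives biomass = 9; fertilizer = 13 gives biomass = 27.

9 to 27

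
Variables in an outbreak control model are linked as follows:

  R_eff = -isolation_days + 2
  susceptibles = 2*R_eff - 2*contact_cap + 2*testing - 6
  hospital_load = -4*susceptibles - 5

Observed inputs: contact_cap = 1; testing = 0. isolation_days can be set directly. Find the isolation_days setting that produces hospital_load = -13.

isolation_days = -3

Substituting into the susceptibles equation gives susceptibles = -2*isolation_days - 4.
hospital_load becomes 8*isolation_days + 11.
Solve 8*isolation_days + 11 = -13: isolation_days = (-13 - 11) / 8 = -3.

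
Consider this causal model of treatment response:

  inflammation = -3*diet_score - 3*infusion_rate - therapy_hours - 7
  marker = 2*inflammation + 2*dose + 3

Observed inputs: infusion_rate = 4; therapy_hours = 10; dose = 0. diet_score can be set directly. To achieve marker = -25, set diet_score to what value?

Substituting into the inflammation equation gives inflammation = -3*diet_score - 29.
Substituting into the marker equation gives marker = -6*diet_score - 55.
Solve -6*diet_score - 55 = -25: diet_score = (-25 + 55) / -6 = -5.

diet_score = -5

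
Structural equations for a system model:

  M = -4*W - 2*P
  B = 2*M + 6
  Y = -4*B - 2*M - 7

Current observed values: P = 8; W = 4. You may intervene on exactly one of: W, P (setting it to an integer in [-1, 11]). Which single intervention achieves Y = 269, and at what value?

set P = 7

Intervening on W: Y = 40*W + 129. Reaching 269 requires W = 7/2, not an integer.
Intervening on P: with other inputs at their observed values, Y = 20*P + 129. Solving for 269 gives P = 7, within [-1, 11].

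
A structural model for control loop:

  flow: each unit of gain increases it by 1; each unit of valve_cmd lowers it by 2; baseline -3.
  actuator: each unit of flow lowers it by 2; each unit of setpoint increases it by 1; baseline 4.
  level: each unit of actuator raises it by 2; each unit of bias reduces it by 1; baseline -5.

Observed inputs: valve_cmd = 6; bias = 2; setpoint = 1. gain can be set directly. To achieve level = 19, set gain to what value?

Substituting into the flow equation gives flow = gain - 15.
Substituting into the actuator equation gives actuator = -2*gain + 35.
Substituting into the level equation gives level = -4*gain + 63.
Solve -4*gain + 63 = 19: gain = (19 - 63) / -4 = 11.

gain = 11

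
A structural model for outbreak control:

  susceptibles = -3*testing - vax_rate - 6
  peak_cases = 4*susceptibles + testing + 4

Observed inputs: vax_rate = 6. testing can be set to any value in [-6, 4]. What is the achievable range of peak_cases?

Substituting into the susceptibles equation gives susceptibles = -3*testing - 12.
peak_cases becomes -11*testing - 44.
Linear in testing, so extremes are at the endpoints: testing = -6 gives peak_cases = 22; testing = 4 gives peak_cases = -88.

-88 to 22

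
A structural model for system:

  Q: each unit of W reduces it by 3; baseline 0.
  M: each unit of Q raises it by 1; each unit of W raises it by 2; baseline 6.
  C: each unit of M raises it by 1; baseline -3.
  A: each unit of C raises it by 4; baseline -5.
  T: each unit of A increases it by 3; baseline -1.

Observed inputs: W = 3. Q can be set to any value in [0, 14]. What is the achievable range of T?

Intervening on Q fixes its value directly, overriding its dependence on W.
Substituting into the M equation gives M = Q + 12.
Substituting into the C equation gives C = Q + 9.
So A = 4*Q + 31.
Substituting into the T equation gives T = 12*Q + 92.
Linear in Q, so extremes are at the endpoints: Q = 0 gives T = 92; Q = 14 gives T = 260.

92 to 260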